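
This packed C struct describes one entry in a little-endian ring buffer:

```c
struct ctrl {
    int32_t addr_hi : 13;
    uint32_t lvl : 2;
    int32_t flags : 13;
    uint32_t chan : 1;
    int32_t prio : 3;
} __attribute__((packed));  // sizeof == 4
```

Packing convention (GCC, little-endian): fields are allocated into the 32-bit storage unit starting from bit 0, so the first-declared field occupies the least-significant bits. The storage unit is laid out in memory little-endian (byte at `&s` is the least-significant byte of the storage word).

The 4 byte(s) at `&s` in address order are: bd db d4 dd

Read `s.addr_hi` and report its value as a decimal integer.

[0]=0xbd [1]=0xdb [2]=0xd4 [3]=0xdd (little-endian) → word 0xddd4dbbd
addr_hi:13 @ bit 0 → (0xddd4dbbd>>0)&0x1fff = 0x1bbd  ←
lvl:2 @ bit 13 → (0xddd4dbbd>>13)&0x3 = 0x2
flags:13 @ bit 15 → (0xddd4dbbd>>15)&0x1fff = 0x1ba9
chan:1 @ bit 28 → (0xddd4dbbd>>28)&0x1 = 0x1
prio:3 @ bit 29 → (0xddd4dbbd>>29)&0x7 = 0x6
addr_hi signed 13b, MSB=1: 7101 - 8192 = -1091

-1091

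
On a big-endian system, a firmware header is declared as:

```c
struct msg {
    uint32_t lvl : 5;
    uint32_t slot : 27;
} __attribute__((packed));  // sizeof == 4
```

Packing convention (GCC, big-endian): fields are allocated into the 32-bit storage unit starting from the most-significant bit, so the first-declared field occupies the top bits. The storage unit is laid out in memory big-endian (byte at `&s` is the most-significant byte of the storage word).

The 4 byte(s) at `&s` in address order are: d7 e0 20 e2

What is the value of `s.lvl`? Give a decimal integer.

[0]=0xd7 [1]=0xe0 [2]=0x20 [3]=0xe2 (big-endian) → word 0xd7e020e2
lvl [27+:5] = (word>>27) & 0x1f = 26  ←
slot [0+:27] = (word>>0) & 0x7ffffff = 132128994

26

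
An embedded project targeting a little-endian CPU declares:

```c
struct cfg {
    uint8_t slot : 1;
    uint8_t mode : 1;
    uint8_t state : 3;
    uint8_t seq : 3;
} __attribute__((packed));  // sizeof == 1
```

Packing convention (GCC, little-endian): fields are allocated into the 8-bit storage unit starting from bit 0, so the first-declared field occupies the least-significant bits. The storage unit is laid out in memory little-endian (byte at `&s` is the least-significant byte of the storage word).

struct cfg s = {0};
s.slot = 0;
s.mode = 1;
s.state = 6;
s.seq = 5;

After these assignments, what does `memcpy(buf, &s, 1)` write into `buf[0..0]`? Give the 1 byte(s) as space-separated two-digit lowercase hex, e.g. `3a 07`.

slot:1 = 0 → 0x0 << 0 → word 0x00
mode:1 = 1 → 0x1 << 1 → word 0x02
state:3 = 6 → 0x6 << 2 → word 0x1a
seq:3 = 5 → 0x5 << 5 → word 0xba
word = 0xba → little-endian bytes:
  [0]=0xba

ba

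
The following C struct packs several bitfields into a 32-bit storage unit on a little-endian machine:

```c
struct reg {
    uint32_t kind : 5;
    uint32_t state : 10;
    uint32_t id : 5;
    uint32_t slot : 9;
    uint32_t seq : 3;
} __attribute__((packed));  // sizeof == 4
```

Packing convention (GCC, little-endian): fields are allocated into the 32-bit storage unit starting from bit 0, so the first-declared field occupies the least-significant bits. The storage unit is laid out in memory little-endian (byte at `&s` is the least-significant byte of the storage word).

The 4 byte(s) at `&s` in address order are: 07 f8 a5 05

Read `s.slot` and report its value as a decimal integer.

[0]=0x07 [1]=0xf8 [2]=0xa5 [3]=0x05 (little-endian) → word 0x05a5f807
kind:5 @ bit 0 → (0x05a5f807>>0)&0x1f = 0x7
state:10 @ bit 5 → (0x05a5f807>>5)&0x3ff = 0x3c0
id:5 @ bit 15 → (0x05a5f807>>15)&0x1f = 0xb
slot:9 @ bit 20 → (0x05a5f807>>20)&0x1ff = 0x5a  ←
seq:3 @ bit 29 → (0x05a5f807>>29)&0x7 = 0x0

90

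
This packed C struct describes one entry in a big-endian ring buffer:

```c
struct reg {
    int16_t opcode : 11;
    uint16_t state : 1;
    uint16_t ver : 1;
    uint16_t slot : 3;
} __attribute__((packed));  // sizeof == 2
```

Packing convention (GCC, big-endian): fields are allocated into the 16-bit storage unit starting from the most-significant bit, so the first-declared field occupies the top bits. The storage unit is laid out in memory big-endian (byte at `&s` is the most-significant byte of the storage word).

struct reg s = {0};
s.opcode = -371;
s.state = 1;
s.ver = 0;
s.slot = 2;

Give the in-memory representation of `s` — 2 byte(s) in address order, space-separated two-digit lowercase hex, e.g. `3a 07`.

d1 b2

opcode (11b) val=-371 bits=0x68d at bit 5: 0xd1a0
state (1b) val=1 bits=0x1 at bit 4: 0xd1b0
ver (1b) val=0 bits=0x0 at bit 3: 0xd1b0
slot (3b) val=2 bits=0x2 at bit 0: 0xd1b2
word = 0xd1b2 → big-endian bytes:
  [0]=0xd1  [1]=0xb2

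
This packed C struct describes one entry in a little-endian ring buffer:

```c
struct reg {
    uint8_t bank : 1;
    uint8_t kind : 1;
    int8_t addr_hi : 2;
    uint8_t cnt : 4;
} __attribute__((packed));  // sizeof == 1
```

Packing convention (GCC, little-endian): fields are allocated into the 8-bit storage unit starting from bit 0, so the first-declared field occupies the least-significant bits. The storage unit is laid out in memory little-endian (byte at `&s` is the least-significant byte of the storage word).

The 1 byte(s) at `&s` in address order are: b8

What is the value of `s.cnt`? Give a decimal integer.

11

[0]=0xb8 (little-endian) → word 0xb8
bank:1 @ bit 0 → (0xb8>>0)&0x1 = 0x0
kind:1 @ bit 1 → (0xb8>>1)&0x1 = 0x0
addr_hi:2 @ bit 2 → (0xb8>>2)&0x3 = 0x2
cnt:4 @ bit 4 → (0xb8>>4)&0xf = 0xb  ←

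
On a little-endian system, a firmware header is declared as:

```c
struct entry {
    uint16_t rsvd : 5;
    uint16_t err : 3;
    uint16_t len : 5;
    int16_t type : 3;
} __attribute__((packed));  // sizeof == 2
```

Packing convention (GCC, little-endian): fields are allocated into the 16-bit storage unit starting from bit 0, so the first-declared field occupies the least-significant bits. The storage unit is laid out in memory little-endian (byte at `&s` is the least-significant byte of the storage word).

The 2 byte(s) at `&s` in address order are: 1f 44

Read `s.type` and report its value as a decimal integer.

[0]=0x1f [1]=0x44 (little-endian) → word 0x441f
rsvd [0+:5] = (word>>0) & 0x1f = 31
err [5+:3] = (word>>5) & 0x7 = 0
len [8+:5] = (word>>8) & 0x1f = 4
type [13+:3] = (word>>13) & 0x7 = 2  ←
type signed 3b, MSB=0: value = 2

2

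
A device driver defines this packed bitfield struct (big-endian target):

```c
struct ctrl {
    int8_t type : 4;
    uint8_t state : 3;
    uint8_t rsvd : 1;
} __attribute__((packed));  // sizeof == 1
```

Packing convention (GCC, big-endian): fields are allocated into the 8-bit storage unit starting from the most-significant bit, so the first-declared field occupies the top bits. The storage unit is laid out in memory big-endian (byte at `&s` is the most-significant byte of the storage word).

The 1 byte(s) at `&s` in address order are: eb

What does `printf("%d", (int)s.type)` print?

-2

[0]=0xeb (big-endian) → word 0xeb
type:4 @ bit 4 → (0xeb>>4)&0xf = 0xe  ←
state:3 @ bit 1 → (0xeb>>1)&0x7 = 0x5
rsvd:1 @ bit 0 → (0xeb>>0)&0x1 = 0x1
type signed 4b, MSB=1: 14 - 16 = -2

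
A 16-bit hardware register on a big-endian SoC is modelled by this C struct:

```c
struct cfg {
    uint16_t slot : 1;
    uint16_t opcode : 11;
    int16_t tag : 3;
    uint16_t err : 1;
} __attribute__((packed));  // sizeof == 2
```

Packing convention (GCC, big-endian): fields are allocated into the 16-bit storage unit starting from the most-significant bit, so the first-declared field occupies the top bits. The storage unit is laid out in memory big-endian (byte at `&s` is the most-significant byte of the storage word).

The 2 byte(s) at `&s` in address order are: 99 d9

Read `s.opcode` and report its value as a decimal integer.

413

[0]=0x99 [1]=0xd9 (big-endian) → word 0x99d9
slot [15+:1] = (word>>15) & 0x1 = 1
opcode [4+:11] = (word>>4) & 0x7ff = 413  ←
tag [1+:3] = (word>>1) & 0x7 = 4
err [0+:1] = (word>>0) & 0x1 = 1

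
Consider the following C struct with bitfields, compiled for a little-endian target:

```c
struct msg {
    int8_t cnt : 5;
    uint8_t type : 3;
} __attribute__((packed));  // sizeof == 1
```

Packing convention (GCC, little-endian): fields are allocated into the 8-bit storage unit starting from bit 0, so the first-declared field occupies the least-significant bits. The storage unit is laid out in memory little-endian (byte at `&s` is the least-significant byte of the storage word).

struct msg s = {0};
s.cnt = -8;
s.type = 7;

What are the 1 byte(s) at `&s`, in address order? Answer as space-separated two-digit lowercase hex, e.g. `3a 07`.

f8

[0+:5] cnt=-8 & 0x1f = 0x18; word=0x18
[5+:3] type=7 & 0x7 = 0x7; word=0xf8
word = 0xf8 → little-endian bytes:
  [0]=0xf8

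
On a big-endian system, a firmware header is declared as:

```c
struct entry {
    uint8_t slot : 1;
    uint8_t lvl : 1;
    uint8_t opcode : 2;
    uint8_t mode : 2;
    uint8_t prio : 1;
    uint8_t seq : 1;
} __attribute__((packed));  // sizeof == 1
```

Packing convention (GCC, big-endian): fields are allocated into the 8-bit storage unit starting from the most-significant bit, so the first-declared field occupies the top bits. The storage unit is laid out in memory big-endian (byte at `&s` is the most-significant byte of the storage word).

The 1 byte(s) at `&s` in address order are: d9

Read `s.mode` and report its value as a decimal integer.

[0]=0xd9 (big-endian) → word 0xd9
slot [7+:1] = (word>>7) & 0x1 = 1
lvl [6+:1] = (word>>6) & 0x1 = 1
opcode [4+:2] = (word>>4) & 0x3 = 1
mode [2+:2] = (word>>2) & 0x3 = 2  ←
prio [1+:1] = (word>>1) & 0x1 = 0
seq [0+:1] = (word>>0) & 0x1 = 1

2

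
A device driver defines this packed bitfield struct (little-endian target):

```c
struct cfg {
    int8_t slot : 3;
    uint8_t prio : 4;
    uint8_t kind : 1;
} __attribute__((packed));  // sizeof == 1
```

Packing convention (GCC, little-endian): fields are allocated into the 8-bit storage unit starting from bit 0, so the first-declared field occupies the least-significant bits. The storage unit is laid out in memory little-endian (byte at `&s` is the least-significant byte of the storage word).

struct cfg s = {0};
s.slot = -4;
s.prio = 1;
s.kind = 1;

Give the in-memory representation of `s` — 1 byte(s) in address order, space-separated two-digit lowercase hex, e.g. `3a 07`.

[0+:3] slot=-4 & 0x7 = 0x4; word=0x04
[3+:4] prio=1 & 0xf = 0x1; word=0x0c
[7+:1] kind=1 & 0x1 = 0x1; word=0x8c
word = 0x8c → little-endian bytes:
  [0]=0x8c

8c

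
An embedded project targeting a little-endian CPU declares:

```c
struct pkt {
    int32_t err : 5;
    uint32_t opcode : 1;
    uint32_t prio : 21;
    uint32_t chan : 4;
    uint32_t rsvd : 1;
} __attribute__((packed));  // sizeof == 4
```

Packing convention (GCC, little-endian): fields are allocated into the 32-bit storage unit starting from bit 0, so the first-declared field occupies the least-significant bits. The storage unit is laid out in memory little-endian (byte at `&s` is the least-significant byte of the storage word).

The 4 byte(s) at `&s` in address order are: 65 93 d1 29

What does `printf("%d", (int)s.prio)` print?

[0]=0x65 [1]=0x93 [2]=0xd1 [3]=0x29 (little-endian) → word 0x29d19365
err [0+:5] = (word>>0) & 0x1f = 5
opcode [5+:1] = (word>>5) & 0x1 = 1
prio [6+:21] = (word>>6) & 0x1fffff = 476749  ←
chan [27+:4] = (word>>27) & 0xf = 5
rsvd [31+:1] = (word>>31) & 0x1 = 0

476749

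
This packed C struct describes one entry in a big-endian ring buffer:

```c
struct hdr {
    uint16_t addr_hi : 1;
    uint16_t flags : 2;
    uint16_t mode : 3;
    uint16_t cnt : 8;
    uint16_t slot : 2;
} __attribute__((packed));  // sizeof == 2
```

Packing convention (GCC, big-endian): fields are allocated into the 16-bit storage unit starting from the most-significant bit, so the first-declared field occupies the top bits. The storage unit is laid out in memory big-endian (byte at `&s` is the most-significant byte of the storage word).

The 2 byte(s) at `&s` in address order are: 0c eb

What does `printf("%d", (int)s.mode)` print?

3

[0]=0x0c [1]=0xeb (big-endian) → word 0x0ceb
addr_hi:1 @ bit 15 → (0x0ceb>>15)&0x1 = 0x0
flags:2 @ bit 13 → (0x0ceb>>13)&0x3 = 0x0
mode:3 @ bit 10 → (0x0ceb>>10)&0x7 = 0x3  ←
cnt:8 @ bit 2 → (0x0ceb>>2)&0xff = 0x3a
slot:2 @ bit 0 → (0x0ceb>>0)&0x3 = 0x3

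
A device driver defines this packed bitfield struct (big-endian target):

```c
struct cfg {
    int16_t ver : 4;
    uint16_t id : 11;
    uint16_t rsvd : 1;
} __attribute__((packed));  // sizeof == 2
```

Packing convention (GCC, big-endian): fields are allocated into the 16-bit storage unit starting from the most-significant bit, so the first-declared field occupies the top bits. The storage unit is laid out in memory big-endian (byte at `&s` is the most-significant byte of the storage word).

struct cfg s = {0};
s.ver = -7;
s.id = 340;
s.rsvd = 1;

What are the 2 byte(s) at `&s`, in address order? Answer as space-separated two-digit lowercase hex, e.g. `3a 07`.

ver:4 = -7 → 0x9 << 12 → word 0x9000
id:11 = 340 → 0x154 << 1 → word 0x92a8
rsvd:1 = 1 → 0x1 << 0 → word 0x92a9
word = 0x92a9 → big-endian bytes:
  [0]=0x92  [1]=0xa9

92 a9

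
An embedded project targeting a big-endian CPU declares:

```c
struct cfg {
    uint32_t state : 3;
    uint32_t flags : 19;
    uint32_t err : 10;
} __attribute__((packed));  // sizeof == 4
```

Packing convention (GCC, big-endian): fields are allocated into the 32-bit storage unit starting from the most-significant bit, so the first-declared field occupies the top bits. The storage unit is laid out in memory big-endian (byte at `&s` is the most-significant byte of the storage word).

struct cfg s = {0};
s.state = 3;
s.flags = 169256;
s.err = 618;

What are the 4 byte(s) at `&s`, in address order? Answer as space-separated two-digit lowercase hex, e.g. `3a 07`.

6a 54 a2 6a

state (3b) val=3 bits=0x3 at bit 29: 0x60000000
flags (19b) val=169256 bits=0x29528 at bit 10: 0x6a54a000
err (10b) val=618 bits=0x26a at bit 0: 0x6a54a26a
word = 0x6a54a26a → big-endian bytes:
  [0]=0x6a  [1]=0x54  [2]=0xa2  [3]=0x6a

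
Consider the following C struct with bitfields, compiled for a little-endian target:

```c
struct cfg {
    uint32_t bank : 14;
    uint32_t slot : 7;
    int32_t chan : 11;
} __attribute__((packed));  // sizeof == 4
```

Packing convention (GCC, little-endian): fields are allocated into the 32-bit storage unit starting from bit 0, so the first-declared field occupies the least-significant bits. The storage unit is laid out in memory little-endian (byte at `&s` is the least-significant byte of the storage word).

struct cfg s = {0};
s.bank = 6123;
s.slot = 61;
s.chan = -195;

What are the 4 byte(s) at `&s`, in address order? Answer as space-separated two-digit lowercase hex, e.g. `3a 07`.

eb 57 af e7

[0+:14] bank=6123 & 0x3fff = 0x17eb; word=0x000017eb
[14+:7] slot=61 & 0x7f = 0x3d; word=0x000f57eb
[21+:11] chan=-195 & 0x7ff = 0x73d; word=0xe7af57eb
word = 0xe7af57eb → little-endian bytes:
  [0]=0xeb  [1]=0x57  [2]=0xaf  [3]=0xe7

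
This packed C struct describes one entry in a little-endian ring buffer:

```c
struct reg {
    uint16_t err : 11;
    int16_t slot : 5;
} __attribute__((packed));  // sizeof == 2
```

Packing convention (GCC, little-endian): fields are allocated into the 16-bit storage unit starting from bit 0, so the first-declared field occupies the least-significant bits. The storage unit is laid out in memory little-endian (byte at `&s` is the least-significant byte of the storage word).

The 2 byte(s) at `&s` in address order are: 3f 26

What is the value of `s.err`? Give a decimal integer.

1599

[0]=0x3f [1]=0x26 (little-endian) → word 0x263f
err [0+:11] = (word>>0) & 0x7ff = 1599  ←
slot [11+:5] = (word>>11) & 0x1f = 4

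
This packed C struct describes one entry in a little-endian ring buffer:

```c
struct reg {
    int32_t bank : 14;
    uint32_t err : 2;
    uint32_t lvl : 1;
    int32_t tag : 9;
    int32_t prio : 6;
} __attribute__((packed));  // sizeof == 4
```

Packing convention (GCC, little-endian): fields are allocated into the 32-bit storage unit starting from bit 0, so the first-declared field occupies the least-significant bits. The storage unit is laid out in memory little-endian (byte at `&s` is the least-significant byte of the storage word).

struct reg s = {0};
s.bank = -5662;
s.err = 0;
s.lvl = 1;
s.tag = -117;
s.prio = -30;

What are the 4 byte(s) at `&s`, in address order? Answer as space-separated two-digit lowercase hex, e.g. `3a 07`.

e2 29 17 8b

bank:14 = -5662 → 0x29e2 << 0 → word 0x000029e2
err:2 = 0 → 0x0 << 14 → word 0x000029e2
lvl:1 = 1 → 0x1 << 16 → word 0x000129e2
tag:9 = -117 → 0x18b << 17 → word 0x031729e2
prio:6 = -30 → 0x22 << 26 → word 0x8b1729e2
word = 0x8b1729e2 → little-endian bytes:
  [0]=0xe2  [1]=0x29  [2]=0x17  [3]=0x8b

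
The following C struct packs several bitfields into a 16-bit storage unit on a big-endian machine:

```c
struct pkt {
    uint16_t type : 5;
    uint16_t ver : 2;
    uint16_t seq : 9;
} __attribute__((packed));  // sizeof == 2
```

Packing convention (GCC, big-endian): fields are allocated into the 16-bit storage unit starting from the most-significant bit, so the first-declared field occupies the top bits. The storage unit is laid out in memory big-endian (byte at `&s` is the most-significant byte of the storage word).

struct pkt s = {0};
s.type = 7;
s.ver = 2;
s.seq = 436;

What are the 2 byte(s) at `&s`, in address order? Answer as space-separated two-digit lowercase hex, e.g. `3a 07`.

type (5b) val=7 bits=0x7 at bit 11: 0x3800
ver (2b) val=2 bits=0x2 at bit 9: 0x3c00
seq (9b) val=436 bits=0x1b4 at bit 0: 0x3db4
word = 0x3db4 → big-endian bytes:
  [0]=0x3d  [1]=0xb4

3d b4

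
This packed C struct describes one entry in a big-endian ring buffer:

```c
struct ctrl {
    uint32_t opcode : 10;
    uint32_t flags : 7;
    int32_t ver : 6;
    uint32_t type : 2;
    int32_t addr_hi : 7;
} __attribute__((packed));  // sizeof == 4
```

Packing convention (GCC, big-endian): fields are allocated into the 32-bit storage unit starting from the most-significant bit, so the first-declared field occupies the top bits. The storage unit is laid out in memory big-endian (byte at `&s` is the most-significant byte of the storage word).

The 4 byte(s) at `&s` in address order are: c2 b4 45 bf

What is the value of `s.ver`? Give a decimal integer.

[0]=0xc2 [1]=0xb4 [2]=0x45 [3]=0xbf (big-endian) → word 0xc2b445bf
opcode:10 @ bit 22 → (0xc2b445bf>>22)&0x3ff = 0x30a
flags:7 @ bit 15 → (0xc2b445bf>>15)&0x7f = 0x68
ver:6 @ bit 9 → (0xc2b445bf>>9)&0x3f = 0x22  ←
type:2 @ bit 7 → (0xc2b445bf>>7)&0x3 = 0x3
addr_hi:7 @ bit 0 → (0xc2b445bf>>0)&0x7f = 0x3f
ver signed 6b, MSB=1: 34 - 64 = -30

-30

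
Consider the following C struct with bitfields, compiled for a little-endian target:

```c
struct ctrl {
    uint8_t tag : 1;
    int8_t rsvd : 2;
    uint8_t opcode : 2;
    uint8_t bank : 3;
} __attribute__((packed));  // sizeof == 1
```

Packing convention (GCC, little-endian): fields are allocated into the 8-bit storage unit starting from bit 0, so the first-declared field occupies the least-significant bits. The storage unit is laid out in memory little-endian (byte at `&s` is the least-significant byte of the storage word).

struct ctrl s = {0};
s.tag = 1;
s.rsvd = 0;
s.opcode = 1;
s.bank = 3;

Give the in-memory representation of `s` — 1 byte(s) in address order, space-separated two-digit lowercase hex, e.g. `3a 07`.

tag:1 = 1 → 0x1 << 0 → word 0x01
rsvd:2 = 0 → 0x0 << 1 → word 0x01
opcode:2 = 1 → 0x1 << 3 → word 0x09
bank:3 = 3 → 0x3 << 5 → word 0x69
word = 0x69 → little-endian bytes:
  [0]=0x69

69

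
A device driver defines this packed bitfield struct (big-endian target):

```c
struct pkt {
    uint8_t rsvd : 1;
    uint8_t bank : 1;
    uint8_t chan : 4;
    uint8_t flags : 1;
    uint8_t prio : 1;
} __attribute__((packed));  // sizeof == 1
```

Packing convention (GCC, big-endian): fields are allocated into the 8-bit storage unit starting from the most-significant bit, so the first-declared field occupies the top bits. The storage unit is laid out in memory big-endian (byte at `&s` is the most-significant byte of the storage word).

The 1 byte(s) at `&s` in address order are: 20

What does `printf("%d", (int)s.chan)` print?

[0]=0x20 (big-endian) → word 0x20
rsvd [7+:1] = (word>>7) & 0x1 = 0
bank [6+:1] = (word>>6) & 0x1 = 0
chan [2+:4] = (word>>2) & 0xf = 8  ←
flags [1+:1] = (word>>1) & 0x1 = 0
prio [0+:1] = (word>>0) & 0x1 = 0

8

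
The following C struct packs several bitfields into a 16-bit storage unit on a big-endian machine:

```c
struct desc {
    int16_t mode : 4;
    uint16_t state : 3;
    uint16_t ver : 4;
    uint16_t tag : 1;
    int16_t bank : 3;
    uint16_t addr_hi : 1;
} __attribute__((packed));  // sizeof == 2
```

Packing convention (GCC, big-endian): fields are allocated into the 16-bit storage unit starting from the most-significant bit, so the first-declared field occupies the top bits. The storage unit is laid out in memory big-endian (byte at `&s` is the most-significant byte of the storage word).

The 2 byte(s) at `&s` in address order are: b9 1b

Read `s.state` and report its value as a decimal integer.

[0]=0xb9 [1]=0x1b (big-endian) → word 0xb91b
mode:4 @ bit 12 → (0xb91b>>12)&0xf = 0xb
state:3 @ bit 9 → (0xb91b>>9)&0x7 = 0x4  ←
ver:4 @ bit 5 → (0xb91b>>5)&0xf = 0x8
tag:1 @ bit 4 → (0xb91b>>4)&0x1 = 0x1
bank:3 @ bit 1 → (0xb91b>>1)&0x7 = 0x5
addr_hi:1 @ bit 0 → (0xb91b>>0)&0x1 = 0x1

4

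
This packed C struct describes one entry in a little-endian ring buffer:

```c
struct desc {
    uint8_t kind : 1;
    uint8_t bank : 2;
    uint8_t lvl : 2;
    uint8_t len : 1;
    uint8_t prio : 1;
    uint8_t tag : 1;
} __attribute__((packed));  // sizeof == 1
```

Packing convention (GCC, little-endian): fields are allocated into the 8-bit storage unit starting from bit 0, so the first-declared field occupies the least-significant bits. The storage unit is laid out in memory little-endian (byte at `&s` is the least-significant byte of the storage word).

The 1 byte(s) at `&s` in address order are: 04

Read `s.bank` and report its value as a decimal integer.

2

[0]=0x04 (little-endian) → word 0x04
kind [0+:1] = (word>>0) & 0x1 = 0
bank [1+:2] = (word>>1) & 0x3 = 2  ←
lvl [3+:2] = (word>>3) & 0x3 = 0
len [5+:1] = (word>>5) & 0x1 = 0
prio [6+:1] = (word>>6) & 0x1 = 0
tag [7+:1] = (word>>7) & 0x1 = 0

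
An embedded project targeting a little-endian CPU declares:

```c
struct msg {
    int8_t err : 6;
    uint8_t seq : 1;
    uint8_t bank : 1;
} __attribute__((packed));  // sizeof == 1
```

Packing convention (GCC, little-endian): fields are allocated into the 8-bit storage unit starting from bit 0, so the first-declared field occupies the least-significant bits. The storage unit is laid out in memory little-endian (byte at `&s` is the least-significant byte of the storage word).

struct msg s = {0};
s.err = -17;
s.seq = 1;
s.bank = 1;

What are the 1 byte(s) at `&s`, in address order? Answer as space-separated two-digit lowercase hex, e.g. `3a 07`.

err (6b) val=-17 bits=0x2f at bit 0: 0x2f
seq (1b) val=1 bits=0x1 at bit 6: 0x6f
bank (1b) val=1 bits=0x1 at bit 7: 0xef
word = 0xef → little-endian bytes:
  [0]=0xef

ef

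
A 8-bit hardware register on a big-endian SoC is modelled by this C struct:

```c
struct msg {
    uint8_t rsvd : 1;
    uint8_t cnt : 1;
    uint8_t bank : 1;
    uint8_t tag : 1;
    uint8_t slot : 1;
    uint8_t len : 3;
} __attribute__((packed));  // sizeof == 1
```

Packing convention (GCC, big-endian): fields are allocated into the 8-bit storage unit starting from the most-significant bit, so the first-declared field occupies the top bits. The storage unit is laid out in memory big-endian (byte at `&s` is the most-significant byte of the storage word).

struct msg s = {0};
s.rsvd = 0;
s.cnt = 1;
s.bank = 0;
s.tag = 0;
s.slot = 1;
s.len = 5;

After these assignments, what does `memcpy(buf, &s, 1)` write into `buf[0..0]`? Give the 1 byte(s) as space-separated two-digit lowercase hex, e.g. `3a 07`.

rsvd (1b) val=0 bits=0x0 at bit 7: 0x00
cnt (1b) val=1 bits=0x1 at bit 6: 0x40
bank (1b) val=0 bits=0x0 at bit 5: 0x40
tag (1b) val=0 bits=0x0 at bit 4: 0x40
slot (1b) val=1 bits=0x1 at bit 3: 0x48
len (3b) val=5 bits=0x5 at bit 0: 0x4d
word = 0x4d → big-endian bytes:
  [0]=0x4d

4d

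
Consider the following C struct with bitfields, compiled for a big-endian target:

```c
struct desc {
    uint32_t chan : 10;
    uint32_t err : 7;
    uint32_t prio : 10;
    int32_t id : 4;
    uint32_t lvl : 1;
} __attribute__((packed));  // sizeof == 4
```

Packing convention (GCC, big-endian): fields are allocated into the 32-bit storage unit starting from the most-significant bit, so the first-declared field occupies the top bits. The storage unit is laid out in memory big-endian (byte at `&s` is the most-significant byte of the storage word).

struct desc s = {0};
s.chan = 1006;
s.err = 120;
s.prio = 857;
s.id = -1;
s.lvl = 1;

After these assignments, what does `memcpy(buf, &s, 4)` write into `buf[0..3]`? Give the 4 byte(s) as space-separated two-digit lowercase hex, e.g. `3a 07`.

chan:10 = 1006 → 0x3ee << 22 → word 0xfb800000
err:7 = 120 → 0x78 << 15 → word 0xfbbc0000
prio:10 = 857 → 0x359 << 5 → word 0xfbbc6b20
id:4 = -1 → 0xf << 1 → word 0xfbbc6b3e
lvl:1 = 1 → 0x1 << 0 → word 0xfbbc6b3f
word = 0xfbbc6b3f → big-endian bytes:
  [0]=0xfb  [1]=0xbc  [2]=0x6b  [3]=0x3f

fb bc 6b 3f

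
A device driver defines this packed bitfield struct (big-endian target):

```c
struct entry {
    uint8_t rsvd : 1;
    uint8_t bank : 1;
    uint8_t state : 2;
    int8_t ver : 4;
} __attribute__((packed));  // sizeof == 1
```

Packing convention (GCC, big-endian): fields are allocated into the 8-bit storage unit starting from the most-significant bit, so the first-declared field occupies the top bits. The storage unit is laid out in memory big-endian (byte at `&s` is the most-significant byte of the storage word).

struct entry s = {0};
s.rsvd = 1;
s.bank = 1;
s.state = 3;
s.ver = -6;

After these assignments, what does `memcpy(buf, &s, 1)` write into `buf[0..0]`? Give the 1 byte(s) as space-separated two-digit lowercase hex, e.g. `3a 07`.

fa

rsvd:1 = 1 → 0x1 << 7 → word 0x80
bank:1 = 1 → 0x1 << 6 → word 0xc0
state:2 = 3 → 0x3 << 4 → word 0xf0
ver:4 = -6 → 0xa << 0 → word 0xfa
word = 0xfa → big-endian bytes:
  [0]=0xfa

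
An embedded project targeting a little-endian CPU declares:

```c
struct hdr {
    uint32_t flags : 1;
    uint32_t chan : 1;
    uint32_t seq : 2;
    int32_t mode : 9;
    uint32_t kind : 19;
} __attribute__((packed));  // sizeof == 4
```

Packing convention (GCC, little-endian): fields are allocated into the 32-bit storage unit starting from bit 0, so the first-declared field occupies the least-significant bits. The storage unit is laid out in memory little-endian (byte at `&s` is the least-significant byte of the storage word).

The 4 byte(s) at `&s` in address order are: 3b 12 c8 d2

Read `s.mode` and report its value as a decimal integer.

-221

[0]=0x3b [1]=0x12 [2]=0xc8 [3]=0xd2 (little-endian) → word 0xd2c8123b
flags [0+:1] = (word>>0) & 0x1 = 1
chan [1+:1] = (word>>1) & 0x1 = 1
seq [2+:2] = (word>>2) & 0x3 = 2
mode [4+:9] = (word>>4) & 0x1ff = 291  ←
kind [13+:19] = (word>>13) & 0x7ffff = 431680
mode signed 9b, MSB=1: 291 - 512 = -221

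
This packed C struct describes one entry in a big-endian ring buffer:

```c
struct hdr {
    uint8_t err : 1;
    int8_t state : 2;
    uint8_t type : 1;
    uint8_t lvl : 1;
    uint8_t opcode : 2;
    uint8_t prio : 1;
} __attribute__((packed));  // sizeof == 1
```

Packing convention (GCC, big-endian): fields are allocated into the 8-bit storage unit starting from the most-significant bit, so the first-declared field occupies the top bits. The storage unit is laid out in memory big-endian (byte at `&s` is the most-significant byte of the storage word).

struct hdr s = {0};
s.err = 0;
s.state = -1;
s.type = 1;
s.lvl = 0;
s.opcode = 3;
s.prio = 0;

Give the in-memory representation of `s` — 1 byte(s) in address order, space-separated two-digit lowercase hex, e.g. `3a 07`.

err (1b) val=0 bits=0x0 at bit 7: 0x00
state (2b) val=-1 bits=0x3 at bit 5: 0x60
type (1b) val=1 bits=0x1 at bit 4: 0x70
lvl (1b) val=0 bits=0x0 at bit 3: 0x70
opcode (2b) val=3 bits=0x3 at bit 1: 0x76
prio (1b) val=0 bits=0x0 at bit 0: 0x76
word = 0x76 → big-endian bytes:
  [0]=0x76

76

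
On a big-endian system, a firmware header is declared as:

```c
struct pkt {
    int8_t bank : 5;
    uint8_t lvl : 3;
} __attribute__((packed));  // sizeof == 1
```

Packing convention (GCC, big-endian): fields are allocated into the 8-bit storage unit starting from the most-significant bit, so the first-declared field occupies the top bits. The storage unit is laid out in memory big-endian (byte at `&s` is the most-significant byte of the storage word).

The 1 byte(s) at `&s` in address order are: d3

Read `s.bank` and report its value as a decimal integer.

-6

[0]=0xd3 (big-endian) → word 0xd3
bank [3+:5] = (word>>3) & 0x1f = 26  ←
lvl [0+:3] = (word>>0) & 0x7 = 3
bank signed 5b, MSB=1: 26 - 32 = -6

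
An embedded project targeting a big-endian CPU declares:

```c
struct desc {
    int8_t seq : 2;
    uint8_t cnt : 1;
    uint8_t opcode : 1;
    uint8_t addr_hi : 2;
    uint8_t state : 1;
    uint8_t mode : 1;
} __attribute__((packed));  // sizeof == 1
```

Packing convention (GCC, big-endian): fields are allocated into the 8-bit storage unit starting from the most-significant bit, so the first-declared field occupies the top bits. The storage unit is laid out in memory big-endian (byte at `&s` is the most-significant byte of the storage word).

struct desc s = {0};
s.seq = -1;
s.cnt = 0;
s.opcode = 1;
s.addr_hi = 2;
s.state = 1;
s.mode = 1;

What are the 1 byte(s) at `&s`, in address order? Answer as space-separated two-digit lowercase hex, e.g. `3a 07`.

seq:2 = -1 → 0x3 << 6 → word 0xc0
cnt:1 = 0 → 0x0 << 5 → word 0xc0
opcode:1 = 1 → 0x1 << 4 → word 0xd0
addr_hi:2 = 2 → 0x2 << 2 → word 0xd8
state:1 = 1 → 0x1 << 1 → word 0xda
mode:1 = 1 → 0x1 << 0 → word 0xdb
word = 0xdb → big-endian bytes:
  [0]=0xdb

db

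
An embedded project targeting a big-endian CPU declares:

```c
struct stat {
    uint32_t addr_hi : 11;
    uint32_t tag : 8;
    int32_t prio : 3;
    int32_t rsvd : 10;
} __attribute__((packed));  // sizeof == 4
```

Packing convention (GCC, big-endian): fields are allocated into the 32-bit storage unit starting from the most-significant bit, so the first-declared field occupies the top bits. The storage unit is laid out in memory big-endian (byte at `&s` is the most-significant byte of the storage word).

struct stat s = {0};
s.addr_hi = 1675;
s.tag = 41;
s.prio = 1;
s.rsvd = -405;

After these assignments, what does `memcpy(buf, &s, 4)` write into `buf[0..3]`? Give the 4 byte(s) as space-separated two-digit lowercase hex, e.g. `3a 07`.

addr_hi:11 = 1675 → 0x68b << 21 → word 0xd1600000
tag:8 = 41 → 0x29 << 13 → word 0xd1652000
prio:3 = 1 → 0x1 << 10 → word 0xd1652400
rsvd:10 = -405 → 0x26b << 0 → word 0xd165266b
word = 0xd165266b → big-endian bytes:
  [0]=0xd1  [1]=0x65  [2]=0x26  [3]=0x6b

d1 65 26 6b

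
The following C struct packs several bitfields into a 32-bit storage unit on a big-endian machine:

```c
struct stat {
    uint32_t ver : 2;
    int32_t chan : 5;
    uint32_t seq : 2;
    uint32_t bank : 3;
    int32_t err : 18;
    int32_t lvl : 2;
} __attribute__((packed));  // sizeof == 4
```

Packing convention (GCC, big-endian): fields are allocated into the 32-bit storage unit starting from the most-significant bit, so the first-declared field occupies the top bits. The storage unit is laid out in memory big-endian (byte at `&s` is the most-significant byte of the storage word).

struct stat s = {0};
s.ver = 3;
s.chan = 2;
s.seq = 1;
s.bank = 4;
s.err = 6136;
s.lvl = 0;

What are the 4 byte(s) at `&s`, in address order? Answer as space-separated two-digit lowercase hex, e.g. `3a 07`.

c4 c0 5f e0

ver (2b) val=3 bits=0x3 at bit 30: 0xc0000000
chan (5b) val=2 bits=0x2 at bit 25: 0xc4000000
seq (2b) val=1 bits=0x1 at bit 23: 0xc4800000
bank (3b) val=4 bits=0x4 at bit 20: 0xc4c00000
err (18b) val=6136 bits=0x17f8 at bit 2: 0xc4c05fe0
lvl (2b) val=0 bits=0x0 at bit 0: 0xc4c05fe0
word = 0xc4c05fe0 → big-endian bytes:
  [0]=0xc4  [1]=0xc0  [2]=0x5f  [3]=0xe0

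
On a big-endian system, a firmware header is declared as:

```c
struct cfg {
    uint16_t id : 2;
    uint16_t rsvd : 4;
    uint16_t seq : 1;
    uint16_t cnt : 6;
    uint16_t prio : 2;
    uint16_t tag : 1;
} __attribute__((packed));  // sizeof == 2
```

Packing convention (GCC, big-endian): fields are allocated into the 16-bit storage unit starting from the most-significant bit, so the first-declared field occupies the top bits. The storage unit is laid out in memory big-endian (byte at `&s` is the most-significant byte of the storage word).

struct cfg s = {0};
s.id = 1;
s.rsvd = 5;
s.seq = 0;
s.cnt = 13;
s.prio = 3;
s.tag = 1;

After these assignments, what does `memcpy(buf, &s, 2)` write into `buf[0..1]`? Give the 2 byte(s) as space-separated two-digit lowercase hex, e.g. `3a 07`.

id (2b) val=1 bits=0x1 at bit 14: 0x4000
rsvd (4b) val=5 bits=0x5 at bit 10: 0x5400
seq (1b) val=0 bits=0x0 at bit 9: 0x5400
cnt (6b) val=13 bits=0xd at bit 3: 0x5468
prio (2b) val=3 bits=0x3 at bit 1: 0x546e
tag (1b) val=1 bits=0x1 at bit 0: 0x546f
word = 0x546f → big-endian bytes:
  [0]=0x54  [1]=0x6f

54 6f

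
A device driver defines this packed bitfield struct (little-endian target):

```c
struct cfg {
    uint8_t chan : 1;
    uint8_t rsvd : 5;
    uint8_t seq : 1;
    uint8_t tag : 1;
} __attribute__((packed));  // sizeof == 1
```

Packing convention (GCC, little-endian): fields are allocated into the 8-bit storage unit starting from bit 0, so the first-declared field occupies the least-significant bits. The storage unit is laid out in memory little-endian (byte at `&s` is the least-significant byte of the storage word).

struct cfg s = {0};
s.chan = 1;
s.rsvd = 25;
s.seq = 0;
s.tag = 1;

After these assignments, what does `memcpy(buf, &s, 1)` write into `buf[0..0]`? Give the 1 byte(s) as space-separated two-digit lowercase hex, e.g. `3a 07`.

chan:1 = 1 → 0x1 << 0 → word 0x01
rsvd:5 = 25 → 0x19 << 1 → word 0x33
seq:1 = 0 → 0x0 << 6 → word 0x33
tag:1 = 1 → 0x1 << 7 → word 0xb3
word = 0xb3 → little-endian bytes:
  [0]=0xb3

b3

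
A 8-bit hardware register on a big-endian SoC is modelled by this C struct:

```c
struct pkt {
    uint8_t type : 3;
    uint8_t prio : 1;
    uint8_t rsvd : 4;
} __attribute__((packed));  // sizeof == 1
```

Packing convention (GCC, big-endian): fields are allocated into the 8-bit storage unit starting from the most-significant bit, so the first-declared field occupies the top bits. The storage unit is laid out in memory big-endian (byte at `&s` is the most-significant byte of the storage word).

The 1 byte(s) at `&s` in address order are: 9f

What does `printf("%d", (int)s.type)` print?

4

[0]=0x9f (big-endian) → word 0x9f
type [5+:3] = (word>>5) & 0x7 = 4  ←
prio [4+:1] = (word>>4) & 0x1 = 1
rsvd [0+:4] = (word>>0) & 0xf = 15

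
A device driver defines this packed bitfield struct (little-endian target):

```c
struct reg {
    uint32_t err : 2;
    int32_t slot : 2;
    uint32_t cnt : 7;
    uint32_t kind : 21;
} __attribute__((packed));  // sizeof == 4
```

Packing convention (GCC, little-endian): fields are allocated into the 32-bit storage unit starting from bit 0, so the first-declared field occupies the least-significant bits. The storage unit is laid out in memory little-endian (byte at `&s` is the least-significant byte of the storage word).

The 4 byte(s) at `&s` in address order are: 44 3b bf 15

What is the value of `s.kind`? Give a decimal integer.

178151

[0]=0x44 [1]=0x3b [2]=0xbf [3]=0x15 (little-endian) → word 0x15bf3b44
err [0+:2] = (word>>0) & 0x3 = 0
slot [2+:2] = (word>>2) & 0x3 = 1
cnt [4+:7] = (word>>4) & 0x7f = 52
kind [11+:21] = (word>>11) & 0x1fffff = 178151  ←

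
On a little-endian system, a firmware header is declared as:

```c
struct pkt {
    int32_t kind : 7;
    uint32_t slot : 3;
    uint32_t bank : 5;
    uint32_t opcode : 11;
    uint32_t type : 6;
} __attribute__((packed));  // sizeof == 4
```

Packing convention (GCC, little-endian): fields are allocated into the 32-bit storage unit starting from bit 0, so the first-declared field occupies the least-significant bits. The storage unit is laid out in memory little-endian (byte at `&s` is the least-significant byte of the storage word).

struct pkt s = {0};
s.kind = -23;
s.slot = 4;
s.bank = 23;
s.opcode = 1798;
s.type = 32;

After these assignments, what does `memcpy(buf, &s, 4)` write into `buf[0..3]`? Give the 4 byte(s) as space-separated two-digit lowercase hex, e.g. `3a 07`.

69 5e 83 83

kind:7 = -23 → 0x69 << 0 → word 0x00000069
slot:3 = 4 → 0x4 << 7 → word 0x00000269
bank:5 = 23 → 0x17 << 10 → word 0x00005e69
opcode:11 = 1798 → 0x706 << 15 → word 0x03835e69
type:6 = 32 → 0x20 << 26 → word 0x83835e69
word = 0x83835e69 → little-endian bytes:
  [0]=0x69  [1]=0x5e  [2]=0x83  [3]=0x83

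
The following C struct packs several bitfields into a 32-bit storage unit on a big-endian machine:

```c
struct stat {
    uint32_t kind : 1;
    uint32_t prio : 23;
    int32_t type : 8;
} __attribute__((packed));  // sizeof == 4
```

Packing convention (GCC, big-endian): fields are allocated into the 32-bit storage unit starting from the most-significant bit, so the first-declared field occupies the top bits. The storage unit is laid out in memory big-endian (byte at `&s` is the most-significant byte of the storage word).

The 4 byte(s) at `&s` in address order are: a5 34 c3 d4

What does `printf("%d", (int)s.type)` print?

[0]=0xa5 [1]=0x34 [2]=0xc3 [3]=0xd4 (big-endian) → word 0xa534c3d4
kind [31+:1] = (word>>31) & 0x1 = 1
prio [8+:23] = (word>>8) & 0x7fffff = 2438339
type [0+:8] = (word>>0) & 0xff = 212  ←
type signed 8b, MSB=1: 212 - 256 = -44

-44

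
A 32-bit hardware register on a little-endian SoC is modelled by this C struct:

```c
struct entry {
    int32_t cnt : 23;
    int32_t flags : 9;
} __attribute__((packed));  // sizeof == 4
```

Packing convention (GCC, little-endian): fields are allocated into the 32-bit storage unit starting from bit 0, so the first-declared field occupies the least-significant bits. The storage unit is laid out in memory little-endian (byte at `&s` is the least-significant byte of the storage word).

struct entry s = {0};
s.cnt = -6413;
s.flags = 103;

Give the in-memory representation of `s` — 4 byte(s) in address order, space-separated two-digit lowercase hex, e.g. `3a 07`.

f3 e6 ff 33

[0+:23] cnt=-6413 & 0x7fffff = 0x7fe6f3; word=0x007fe6f3
[23+:9] flags=103 & 0x1ff = 0x67; word=0x33ffe6f3
word = 0x33ffe6f3 → little-endian bytes:
  [0]=0xf3  [1]=0xe6  [2]=0xff  [3]=0x33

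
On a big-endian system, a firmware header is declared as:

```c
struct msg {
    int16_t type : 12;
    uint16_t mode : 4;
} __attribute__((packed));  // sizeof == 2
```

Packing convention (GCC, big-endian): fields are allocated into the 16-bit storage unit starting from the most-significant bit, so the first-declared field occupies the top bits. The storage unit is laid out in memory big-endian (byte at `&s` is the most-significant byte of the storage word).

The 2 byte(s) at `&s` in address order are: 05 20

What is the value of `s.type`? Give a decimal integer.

82

[0]=0x05 [1]=0x20 (big-endian) → word 0x0520
type [4+:12] = (word>>4) & 0xfff = 82  ←
mode [0+:4] = (word>>0) & 0xf = 0
type signed 12b, MSB=0: value = 82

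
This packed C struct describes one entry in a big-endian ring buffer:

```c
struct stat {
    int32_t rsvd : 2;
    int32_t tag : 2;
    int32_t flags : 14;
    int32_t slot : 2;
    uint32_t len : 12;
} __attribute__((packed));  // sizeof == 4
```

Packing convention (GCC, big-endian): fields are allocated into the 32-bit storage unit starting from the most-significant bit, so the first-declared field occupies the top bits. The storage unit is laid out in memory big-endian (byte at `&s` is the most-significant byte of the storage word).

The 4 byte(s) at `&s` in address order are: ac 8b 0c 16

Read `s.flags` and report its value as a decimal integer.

-3540

[0]=0xac [1]=0x8b [2]=0x0c [3]=0x16 (big-endian) → word 0xac8b0c16
rsvd:2 @ bit 30 → (0xac8b0c16>>30)&0x3 = 0x2
tag:2 @ bit 28 → (0xac8b0c16>>28)&0x3 = 0x2
flags:14 @ bit 14 → (0xac8b0c16>>14)&0x3fff = 0x322c  ←
slot:2 @ bit 12 → (0xac8b0c16>>12)&0x3 = 0x0
len:12 @ bit 0 → (0xac8b0c16>>0)&0xfff = 0xc16
flags signed 14b, MSB=1: 12844 - 16384 = -3540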